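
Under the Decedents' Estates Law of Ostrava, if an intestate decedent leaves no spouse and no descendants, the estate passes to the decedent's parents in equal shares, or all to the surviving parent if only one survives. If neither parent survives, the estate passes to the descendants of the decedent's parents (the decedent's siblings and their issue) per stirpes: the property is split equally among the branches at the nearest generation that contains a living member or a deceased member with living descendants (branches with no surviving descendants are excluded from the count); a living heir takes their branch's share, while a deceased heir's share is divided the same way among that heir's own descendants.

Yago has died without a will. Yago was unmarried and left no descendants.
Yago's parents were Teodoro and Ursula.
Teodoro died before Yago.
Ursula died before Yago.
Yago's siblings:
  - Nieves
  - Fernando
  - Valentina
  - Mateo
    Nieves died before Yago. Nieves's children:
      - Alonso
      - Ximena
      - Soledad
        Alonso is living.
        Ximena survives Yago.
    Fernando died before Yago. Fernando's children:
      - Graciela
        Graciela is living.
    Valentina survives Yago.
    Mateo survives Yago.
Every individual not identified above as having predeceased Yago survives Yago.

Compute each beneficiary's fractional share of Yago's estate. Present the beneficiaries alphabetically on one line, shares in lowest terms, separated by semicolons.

Neither parent survives and there are no descendants, so the estate passes to Yago's siblings and their issue per stirpes.
The estate is divided into 4 equal shares of 1/4 among Nieves, Fernando, Valentina, Mateo.
Nieves predeceased; the 1/4 allotted to Nieves's branch passes to Nieves's issue by representation.
The 1/4 is divided into 3 equal shares of 1/12 among Alonso, Ximena, Soledad.
Alonso is living and takes 1/12.
Ximena is living and takes 1/12.
Soledad is living and takes 1/12.
Fernando predeceased; the 1/4 allotted to Fernando's branch passes to Fernando's issue by representation.
Graciela is the sole taker at this level and receives the full 1/4.
Valentina is living and takes 1/4.
Mateo is living and takes 1/4.

Alonso 1/12; Graciela 1/4; Mateo 1/4; Soledad 1/12; Valentina 1/4; Ximena 1/12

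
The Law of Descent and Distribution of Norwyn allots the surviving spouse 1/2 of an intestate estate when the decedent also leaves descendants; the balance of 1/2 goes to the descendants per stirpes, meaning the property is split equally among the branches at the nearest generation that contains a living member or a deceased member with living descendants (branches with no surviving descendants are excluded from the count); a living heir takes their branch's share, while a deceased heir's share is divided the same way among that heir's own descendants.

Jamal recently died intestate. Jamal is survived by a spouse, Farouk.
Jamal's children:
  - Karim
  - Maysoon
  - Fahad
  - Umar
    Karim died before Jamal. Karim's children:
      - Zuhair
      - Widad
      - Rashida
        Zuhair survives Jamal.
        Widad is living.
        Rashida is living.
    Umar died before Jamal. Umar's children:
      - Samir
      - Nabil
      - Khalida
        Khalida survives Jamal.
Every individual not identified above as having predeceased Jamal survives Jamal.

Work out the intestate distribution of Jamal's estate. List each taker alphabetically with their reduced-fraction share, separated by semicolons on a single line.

Fahad 1/8; Farouk 1/2; Khalida 1/24; Maysoon 1/8; Nabil 1/24; Rashida 1/24; Samir 1/24; Widad 1/24; Zuhair 1/24

Farouk, as surviving spouse, takes 1/2.
The remaining 1/2 passes to Jamal's descendants per stirpes.
The 1/2 is divided into 4 equal shares of 1/8 among Karim, Maysoon, Fahad, Umar.
Karim predeceased; the 1/8 allotted to Karim's branch passes to Karim's issue by representation.
The 1/8 is divided into 3 equal shares of 1/24 among Zuhair, Widad, Rashida.
Zuhair is living and takes 1/24.
Widad is living and takes 1/24.
Rashida is living and takes 1/24.
Maysoon is living and takes 1/8.
Fahad is living and takes 1/8.
Umar predeceased; the 1/8 allotted to Umar's branch passes to Umar's issue by representation.
The 1/8 is divided into 3 equal shares of 1/24 among Samir, Nabil, Khalida.
Samir is living and takes 1/24.
Nabil is living and takes 1/24.
Khalida is living and takes 1/24.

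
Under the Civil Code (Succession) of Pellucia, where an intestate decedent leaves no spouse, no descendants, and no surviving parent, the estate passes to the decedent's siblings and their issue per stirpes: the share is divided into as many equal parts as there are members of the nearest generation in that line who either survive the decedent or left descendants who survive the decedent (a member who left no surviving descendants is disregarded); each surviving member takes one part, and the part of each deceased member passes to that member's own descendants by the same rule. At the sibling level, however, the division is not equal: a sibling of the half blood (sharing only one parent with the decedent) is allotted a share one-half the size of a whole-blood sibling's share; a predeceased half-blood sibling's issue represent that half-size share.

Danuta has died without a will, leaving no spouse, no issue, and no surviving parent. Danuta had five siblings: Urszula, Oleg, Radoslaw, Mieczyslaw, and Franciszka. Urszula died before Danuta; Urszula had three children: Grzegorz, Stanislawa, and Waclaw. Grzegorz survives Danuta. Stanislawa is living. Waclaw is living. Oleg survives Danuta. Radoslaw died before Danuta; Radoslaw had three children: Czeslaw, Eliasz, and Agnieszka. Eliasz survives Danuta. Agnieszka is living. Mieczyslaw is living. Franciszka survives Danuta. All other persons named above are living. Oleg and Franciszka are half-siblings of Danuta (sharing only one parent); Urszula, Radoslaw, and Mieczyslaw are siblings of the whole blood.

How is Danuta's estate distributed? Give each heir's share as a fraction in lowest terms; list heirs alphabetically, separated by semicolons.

No spouse, descendants, or parent survives, so the estate passes to Danuta's siblings per stirpes.
Half-blood siblings count for one-half the weight of whole-blood siblings at the initial division.
Dividing 1 in proportion to weights (total weight 4): Urszula (weight 1) → 1/4; Oleg (weight 1/2) → 1/8; Radoslaw (weight 1) → 1/4; Mieczyslaw (weight 1) → 1/4; Franciszka (weight 1/2) → 1/8.
Urszula predeceased; the 1/4 allotted to Urszula's branch passes to Urszula's issue by representation.
The 1/4 is divided into 3 equal shares of 1/12 among Grzegorz, Stanislawa, Waclaw.
Grzegorz is living and takes 1/12.
Stanislawa is living and takes 1/12.
Waclaw is living and takes 1/12.
Oleg is living and takes 1/8.
Radoslaw predeceased; the 1/4 allotted to Radoslaw's branch passes to Radoslaw's issue by representation.
The 1/4 is divided into 3 equal shares of 1/12 among Czeslaw, Eliasz, Agnieszka.
Czeslaw is living and takes 1/12.
Eliasz is living and takes 1/12.
Agnieszka is living and takes 1/12.
Mieczyslaw is living and takes 1/4.
Franciszka is living and takes 1/8.

Agnieszka 1/12; Czeslaw 1/12; Eliasz 1/12; Franciszka 1/8; Grzegorz 1/12; Mieczyslaw 1/4; Oleg 1/8; Stanislawa 1/12; Waclaw 1/12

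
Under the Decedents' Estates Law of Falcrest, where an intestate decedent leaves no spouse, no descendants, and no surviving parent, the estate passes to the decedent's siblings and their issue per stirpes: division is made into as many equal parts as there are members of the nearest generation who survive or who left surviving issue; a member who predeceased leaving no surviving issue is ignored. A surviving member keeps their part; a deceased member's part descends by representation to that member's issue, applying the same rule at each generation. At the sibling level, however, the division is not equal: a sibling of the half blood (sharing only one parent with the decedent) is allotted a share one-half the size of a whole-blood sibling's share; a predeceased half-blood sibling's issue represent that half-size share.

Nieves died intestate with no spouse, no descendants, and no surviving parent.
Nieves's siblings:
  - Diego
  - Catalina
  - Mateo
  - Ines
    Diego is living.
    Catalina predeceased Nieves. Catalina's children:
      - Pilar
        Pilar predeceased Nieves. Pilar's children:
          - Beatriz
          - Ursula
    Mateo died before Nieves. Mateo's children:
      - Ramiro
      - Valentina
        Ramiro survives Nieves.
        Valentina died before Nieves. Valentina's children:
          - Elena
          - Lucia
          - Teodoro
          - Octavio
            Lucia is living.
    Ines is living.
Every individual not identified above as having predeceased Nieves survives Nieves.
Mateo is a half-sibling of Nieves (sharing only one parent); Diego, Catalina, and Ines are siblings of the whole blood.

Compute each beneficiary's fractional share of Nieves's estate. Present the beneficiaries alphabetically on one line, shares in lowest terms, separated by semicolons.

No spouse, descendants, or parent survives, so the estate passes to Nieves's siblings per stirpes.
Half-blood siblings count for one-half the weight of whole-blood siblings at the initial division.
Dividing 1 in proportion to weights (total weight 7/2): Diego (weight 1) → 2/7; Catalina (weight 1) → 2/7; Mateo (weight 1/2) → 1/7; Ines (weight 1) → 2/7.
Diego is living and takes 2/7.
Catalina predeceased; the 2/7 allotted to Catalina's branch passes to Catalina's issue by representation.
Pilar's line is the sole branch at this level, so the full 2/7 passes to Pilar's issue by representation.
The 2/7 is divided into 2 equal shares of 1/7 among Beatriz, Ursula.
Beatriz is living and takes 1/7.
Ursula is living and takes 1/7.
Mateo predeceased; the 1/7 allotted to Mateo's branch passes to Mateo's issue by representation.
The 1/7 is divided into 2 equal shares of 1/14 among Ramiro, Valentina.
Ramiro is living and takes 1/14.
Valentina predeceased; the 1/14 allotted to Valentina's branch passes to Valentina's issue by representation.
The 1/14 is divided into 4 equal shares of 1/56 among Elena, Lucia, Teodoro, Octavio.
Elena is living and takes 1/56.
Lucia is living and takes 1/56.
Teodoro is living and takes 1/56.
Octavio is living and takes 1/56.
Ines is living and takes 2/7.

Beatriz 1/7; Diego 2/7; Elena 1/56; Ines 2/7; Lucia 1/56; Octavio 1/56; Ramiro 1/14; Teodoro 1/56; Ursula 1/7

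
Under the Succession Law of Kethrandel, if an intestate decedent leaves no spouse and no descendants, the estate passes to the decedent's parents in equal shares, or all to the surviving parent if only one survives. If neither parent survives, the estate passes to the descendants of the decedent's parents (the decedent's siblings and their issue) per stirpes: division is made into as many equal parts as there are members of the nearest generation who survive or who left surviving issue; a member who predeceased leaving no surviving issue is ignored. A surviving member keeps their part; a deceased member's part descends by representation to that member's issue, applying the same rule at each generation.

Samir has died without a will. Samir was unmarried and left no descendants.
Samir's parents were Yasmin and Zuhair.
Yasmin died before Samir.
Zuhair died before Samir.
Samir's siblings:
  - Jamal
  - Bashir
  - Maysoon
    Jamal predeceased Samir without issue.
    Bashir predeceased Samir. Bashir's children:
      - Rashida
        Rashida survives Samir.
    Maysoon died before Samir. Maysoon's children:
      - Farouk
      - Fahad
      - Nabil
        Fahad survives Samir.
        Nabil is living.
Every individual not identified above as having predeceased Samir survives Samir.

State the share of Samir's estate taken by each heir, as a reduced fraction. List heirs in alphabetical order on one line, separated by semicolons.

Fahad 1/6; Farouk 1/6; Nabil 1/6; Rashida 1/2

Neither parent survives and there are no descendants, so the estate passes to Samir's siblings and their issue per stirpes.
Jamal left no surviving issue, so that branch lapses and is disregarded.
The estate is divided into 2 equal shares of 1/2 among Bashir, Maysoon.
Bashir predeceased; the 1/2 allotted to Bashir's branch passes to Bashir's issue by representation.
Rashida is the sole taker at this level and receives the full 1/2.
Maysoon predeceased; the 1/2 allotted to Maysoon's branch passes to Maysoon's issue by representation.
The 1/2 is divided into 3 equal shares of 1/6 among Farouk, Fahad, Nabil.
Farouk is living and takes 1/6.
Fahad is living and takes 1/6.
Nabil is living and takes 1/6.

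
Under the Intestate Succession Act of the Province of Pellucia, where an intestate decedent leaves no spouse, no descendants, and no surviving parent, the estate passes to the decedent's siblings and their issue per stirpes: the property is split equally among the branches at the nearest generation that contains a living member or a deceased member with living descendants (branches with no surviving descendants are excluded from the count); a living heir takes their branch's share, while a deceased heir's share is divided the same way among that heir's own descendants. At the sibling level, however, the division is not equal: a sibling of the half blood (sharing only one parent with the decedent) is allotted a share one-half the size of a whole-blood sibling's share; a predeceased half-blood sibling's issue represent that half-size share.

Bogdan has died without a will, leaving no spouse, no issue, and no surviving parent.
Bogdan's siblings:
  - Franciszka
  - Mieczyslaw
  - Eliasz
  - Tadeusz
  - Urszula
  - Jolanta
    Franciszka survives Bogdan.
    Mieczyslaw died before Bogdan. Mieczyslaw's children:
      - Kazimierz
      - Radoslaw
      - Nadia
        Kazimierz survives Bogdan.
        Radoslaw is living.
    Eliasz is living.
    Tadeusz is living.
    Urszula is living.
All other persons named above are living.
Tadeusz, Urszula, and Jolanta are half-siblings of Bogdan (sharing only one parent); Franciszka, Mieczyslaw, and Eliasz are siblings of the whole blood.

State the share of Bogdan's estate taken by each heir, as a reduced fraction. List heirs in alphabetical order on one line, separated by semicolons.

No spouse, descendants, or parent survives, so the estate passes to Bogdan's siblings per stirpes.
Half-blood siblings count for one-half the weight of whole-blood siblings at the initial division.
Dividing 1 in proportion to weights (total weight 9/2): Franciszka (weight 1) → 2/9; Mieczyslaw (weight 1) → 2/9; Eliasz (weight 1) → 2/9; Tadeusz (weight 1/2) → 1/9; Urszula (weight 1/2) → 1/9; Jolanta (weight 1/2) → 1/9.
Franciszka is living and takes 2/9.
Mieczyslaw predeceased; the 2/9 allotted to Mieczyslaw's branch passes to Mieczyslaw's issue by representation.
The 2/9 is divided into 3 equal shares of 2/27 among Kazimierz, Radoslaw, Nadia.
Kazimierz is living and takes 2/27.
Radoslaw is living and takes 2/27.
Nadia is living and takes 2/27.
Eliasz is living and takes 2/9.
Tadeusz is living and takes 1/9.
Urszula is living and takes 1/9.
Jolanta is living and takes 1/9.

Eliasz 2/9; Franciszka 2/9; Jolanta 1/9; Kazimierz 2/27; Nadia 2/27; Radoslaw 2/27; Tadeusz 1/9; Urszula 1/9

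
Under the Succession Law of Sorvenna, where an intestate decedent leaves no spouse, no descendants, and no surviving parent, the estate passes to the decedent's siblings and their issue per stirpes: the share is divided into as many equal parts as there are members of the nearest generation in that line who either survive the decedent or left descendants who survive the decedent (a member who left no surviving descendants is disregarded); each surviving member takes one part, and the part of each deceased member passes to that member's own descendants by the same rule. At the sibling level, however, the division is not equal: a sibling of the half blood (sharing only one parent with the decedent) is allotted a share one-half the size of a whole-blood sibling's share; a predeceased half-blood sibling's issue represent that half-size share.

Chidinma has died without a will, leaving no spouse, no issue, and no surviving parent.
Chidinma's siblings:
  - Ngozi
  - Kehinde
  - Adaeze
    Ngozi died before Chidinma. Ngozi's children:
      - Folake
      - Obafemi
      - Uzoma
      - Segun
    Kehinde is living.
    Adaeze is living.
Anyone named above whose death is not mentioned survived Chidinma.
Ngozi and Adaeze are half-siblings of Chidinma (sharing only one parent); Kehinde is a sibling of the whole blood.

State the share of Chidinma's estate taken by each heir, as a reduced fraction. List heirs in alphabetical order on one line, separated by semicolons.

Adaeze 1/4; Folake 1/16; Kehinde 1/2; Obafemi 1/16; Segun 1/16; Uzoma 1/16

No spouse, descendants, or parent survives, so the estate passes to Chidinma's siblings per stirpes.
Half-blood siblings count for one-half the weight of whole-blood siblings at the initial division.
Dividing 1 in proportion to weights (total weight 2): Ngozi (weight 1/2) → 1/4; Kehinde (weight 1) → 1/2; Adaeze (weight 1/2) → 1/4.
Ngozi predeceased; the 1/4 allotted to Ngozi's branch passes to Ngozi's issue by representation.
The 1/4 is divided into 4 equal shares of 1/16 among Folake, Obafemi, Uzoma, Segun.
Folake is living and takes 1/16.
Obafemi is living and takes 1/16.
Uzoma is living and takes 1/16.
Segun is living and takes 1/16.
Kehinde is living and takes 1/2.
Adaeze is living and takes 1/4.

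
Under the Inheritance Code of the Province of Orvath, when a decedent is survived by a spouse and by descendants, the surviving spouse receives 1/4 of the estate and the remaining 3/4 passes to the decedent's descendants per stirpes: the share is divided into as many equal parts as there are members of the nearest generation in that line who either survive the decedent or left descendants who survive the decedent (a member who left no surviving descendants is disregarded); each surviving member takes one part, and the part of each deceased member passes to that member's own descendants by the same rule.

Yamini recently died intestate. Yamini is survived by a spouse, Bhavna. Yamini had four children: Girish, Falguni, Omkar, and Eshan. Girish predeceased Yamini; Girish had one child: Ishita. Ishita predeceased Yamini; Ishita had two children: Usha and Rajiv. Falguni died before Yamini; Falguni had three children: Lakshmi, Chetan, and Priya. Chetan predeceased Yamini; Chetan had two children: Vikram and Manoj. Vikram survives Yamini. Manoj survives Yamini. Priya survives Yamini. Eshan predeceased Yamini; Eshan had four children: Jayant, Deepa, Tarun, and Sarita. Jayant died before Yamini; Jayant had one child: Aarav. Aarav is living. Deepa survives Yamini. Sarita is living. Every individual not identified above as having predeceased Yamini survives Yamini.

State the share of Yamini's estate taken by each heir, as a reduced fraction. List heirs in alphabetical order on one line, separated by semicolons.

Bhavna, as surviving spouse, takes 1/4.
The remaining 3/4 passes to Yamini's descendants per stirpes.
The 3/4 is divided into 4 equal shares of 3/16 among Girish, Falguni, Omkar, Eshan.
Girish predeceased; the 3/16 allotted to Girish's branch passes to Girish's issue by representation.
Ishita's line is the sole branch at this level, so the full 3/16 passes to Ishita's issue by representation.
The 3/16 is divided into 2 equal shares of 3/32 among Usha, Rajiv.
Usha is living and takes 3/32.
Rajiv is living and takes 3/32.
Falguni predeceased; the 3/16 allotted to Falguni's branch passes to Falguni's issue by representation.
The 3/16 is divided into 3 equal shares of 1/16 among Lakshmi, Chetan, Priya.
Lakshmi is living and takes 1/16.
Chetan predeceased; the 1/16 allotted to Chetan's branch passes to Chetan's issue by representation.
The 1/16 is divided into 2 equal shares of 1/32 among Vikram, Manoj.
Vikram is living and takes 1/32.
Manoj is living and takes 1/32.
Priya is living and takes 1/16.
Omkar is living and takes 3/16.
Eshan predeceased; the 3/16 allotted to Eshan's branch passes to Eshan's issue by representation.
The 3/16 is divided into 4 equal shares of 3/64 among Jayant, Deepa, Tarun, Sarita.
Jayant predeceased; the 3/64 allotted to Jayant's branch passes to Jayant's issue by representation.
Aarav is the sole taker at this level and receives the full 3/64.
Deepa is living and takes 3/64.
Tarun is living and takes 3/64.
Sarita is living and takes 3/64.

Aarav 3/64; Bhavna 1/4; Deepa 3/64; Lakshmi 1/16; Manoj 1/32; Omkar 3/16; Priya 1/16; Rajiv 3/32; Sarita 3/64; Tarun 3/64; Usha 3/32; Vikram 1/32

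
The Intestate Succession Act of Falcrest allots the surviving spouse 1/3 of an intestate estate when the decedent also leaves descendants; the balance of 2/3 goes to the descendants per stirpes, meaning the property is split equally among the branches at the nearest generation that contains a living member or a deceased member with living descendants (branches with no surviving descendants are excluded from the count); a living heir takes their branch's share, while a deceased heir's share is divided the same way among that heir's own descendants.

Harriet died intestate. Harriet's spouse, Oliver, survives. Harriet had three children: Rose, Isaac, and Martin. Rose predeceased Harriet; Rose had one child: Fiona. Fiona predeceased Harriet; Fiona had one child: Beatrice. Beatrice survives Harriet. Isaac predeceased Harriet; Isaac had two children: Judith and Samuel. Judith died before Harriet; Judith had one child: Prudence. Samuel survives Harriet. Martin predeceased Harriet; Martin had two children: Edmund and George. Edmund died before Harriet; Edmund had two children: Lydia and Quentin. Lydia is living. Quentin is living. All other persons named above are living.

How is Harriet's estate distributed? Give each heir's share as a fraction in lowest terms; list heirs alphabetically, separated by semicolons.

Oliver, as surviving spouse, takes 1/3.
The remaining 2/3 passes to Harriet's descendants per stirpes.
The 2/3 is divided into 3 equal shares of 2/9 among Rose, Isaac, Martin.
Rose predeceased; the 2/9 allotted to Rose's branch passes to Rose's issue by representation.
Fiona's line is the sole branch at this level, so the full 2/9 passes to Fiona's issue by representation.
Beatrice is the sole taker at this level and receives the full 2/9.
Isaac predeceased; the 2/9 allotted to Isaac's branch passes to Isaac's issue by representation.
The 2/9 is divided into 2 equal shares of 1/9 among Judith, Samuel.
Judith predeceased; the 1/9 allotted to Judith's branch passes to Judith's issue by representation.
Prudence is the sole taker at this level and receives the full 1/9.
Samuel is living and takes 1/9.
Martin predeceased; the 2/9 allotted to Martin's branch passes to Martin's issue by representation.
The 2/9 is divided into 2 equal shares of 1/9 among Edmund, George.
Edmund predeceased; the 1/9 allotted to Edmund's branch passes to Edmund's issue by representation.
The 1/9 is divided into 2 equal shares of 1/18 among Lydia, Quentin.
Lydia is living and takes 1/18.
Quentin is living and takes 1/18.
George is living and takes 1/9.

Beatrice 2/9; George 1/9; Lydia 1/18; Oliver 1/3; Prudence 1/9; Quentin 1/18; Samuel 1/9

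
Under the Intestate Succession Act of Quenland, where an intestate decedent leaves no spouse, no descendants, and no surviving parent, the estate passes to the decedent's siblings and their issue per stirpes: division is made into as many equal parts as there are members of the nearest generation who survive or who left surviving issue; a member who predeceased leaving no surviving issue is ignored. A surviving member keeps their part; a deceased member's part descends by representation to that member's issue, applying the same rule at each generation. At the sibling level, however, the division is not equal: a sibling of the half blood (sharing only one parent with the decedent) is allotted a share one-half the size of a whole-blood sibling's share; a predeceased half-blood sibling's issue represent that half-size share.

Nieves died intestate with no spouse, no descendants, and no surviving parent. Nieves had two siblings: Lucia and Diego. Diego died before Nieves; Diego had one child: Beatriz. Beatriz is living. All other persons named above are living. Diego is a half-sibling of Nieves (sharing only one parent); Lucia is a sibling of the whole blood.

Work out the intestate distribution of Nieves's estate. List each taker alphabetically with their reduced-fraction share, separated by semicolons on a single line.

Beatriz 1/3; Lucia 2/3

No spouse, descendants, or parent survives, so the estate passes to Nieves's siblings per stirpes.
Half-blood siblings count for one-half the weight of whole-blood siblings at the initial division.
Dividing 1 in proportion to weights (total weight 3/2): Lucia (weight 1) → 2/3; Diego (weight 1/2) → 1/3.
Lucia is living and takes 2/3.
Diego predeceased; the 1/3 allotted to Diego's branch passes to Diego's issue by representation.
Beatriz is the sole taker at this level and receives the full 1/3.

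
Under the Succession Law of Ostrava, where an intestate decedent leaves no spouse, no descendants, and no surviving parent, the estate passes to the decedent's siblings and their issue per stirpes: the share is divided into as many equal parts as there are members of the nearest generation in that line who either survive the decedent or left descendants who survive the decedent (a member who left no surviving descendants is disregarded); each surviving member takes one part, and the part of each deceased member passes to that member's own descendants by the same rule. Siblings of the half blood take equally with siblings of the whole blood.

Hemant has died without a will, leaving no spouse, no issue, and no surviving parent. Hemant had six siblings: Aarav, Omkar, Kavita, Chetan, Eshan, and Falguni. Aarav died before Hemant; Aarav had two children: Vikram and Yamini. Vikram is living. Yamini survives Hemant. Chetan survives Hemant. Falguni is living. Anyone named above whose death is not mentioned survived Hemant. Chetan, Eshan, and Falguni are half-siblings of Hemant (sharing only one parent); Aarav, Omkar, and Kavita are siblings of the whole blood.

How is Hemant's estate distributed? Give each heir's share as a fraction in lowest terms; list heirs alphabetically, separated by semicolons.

Chetan 1/6; Eshan 1/6; Falguni 1/6; Kavita 1/6; Omkar 1/6; Vikram 1/12; Yamini 1/12

No spouse, descendants, or parent survives, so the estate passes to Hemant's siblings per stirpes.
Half-blood and whole-blood siblings take equally under the stated rule.
The estate is divided into 6 equal shares of 1/6 among Aarav, Omkar, Kavita, Chetan, Eshan, Falguni.
Aarav predeceased; the 1/6 allotted to Aarav's branch passes to Aarav's issue by representation.
The 1/6 is divided into 2 equal shares of 1/12 among Vikram, Yamini.
Vikram is living and takes 1/12.
Yamini is living and takes 1/12.
Omkar is living and takes 1/6.
Kavita is living and takes 1/6.
Chetan is living and takes 1/6.
Eshan is living and takes 1/6.
Falguni is living and takes 1/6.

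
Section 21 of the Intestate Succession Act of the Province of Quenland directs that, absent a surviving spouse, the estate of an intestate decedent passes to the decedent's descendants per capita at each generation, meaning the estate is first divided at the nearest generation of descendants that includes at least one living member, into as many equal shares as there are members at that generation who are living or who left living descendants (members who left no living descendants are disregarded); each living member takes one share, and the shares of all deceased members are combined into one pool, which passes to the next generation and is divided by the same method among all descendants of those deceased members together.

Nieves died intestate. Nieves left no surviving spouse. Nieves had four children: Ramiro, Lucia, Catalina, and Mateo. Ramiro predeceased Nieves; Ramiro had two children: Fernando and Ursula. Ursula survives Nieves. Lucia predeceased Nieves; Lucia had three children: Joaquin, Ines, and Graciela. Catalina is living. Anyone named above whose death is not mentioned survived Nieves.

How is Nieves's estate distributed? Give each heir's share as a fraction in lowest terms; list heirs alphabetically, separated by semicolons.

There is no surviving spouse, so the entire estate passes to Nieves's descendants per capita at each generation.
At generation 1 (Ramiro, Lucia, Catalina, Mateo) there are 4 shares of (1)/4 = 1/4 each.
Living: Catalina and Mateo — each takes 1/4.
Deceased: Ramiro and Lucia. Their combined 1/2 is pooled and carried to generation 2.
At generation 2 (Fernando, Ursula, Joaquin, Ines, Graciela) there are 5 shares of (1/2)/5 = 1/10 each.
Living: Fernando, Ursula, Joaquin, Ines, and Graciela — each takes 1/10.

Catalina 1/4; Fernando 1/10; Graciela 1/10; Ines 1/10; Joaquin 1/10; Mateo 1/4; Ursula 1/10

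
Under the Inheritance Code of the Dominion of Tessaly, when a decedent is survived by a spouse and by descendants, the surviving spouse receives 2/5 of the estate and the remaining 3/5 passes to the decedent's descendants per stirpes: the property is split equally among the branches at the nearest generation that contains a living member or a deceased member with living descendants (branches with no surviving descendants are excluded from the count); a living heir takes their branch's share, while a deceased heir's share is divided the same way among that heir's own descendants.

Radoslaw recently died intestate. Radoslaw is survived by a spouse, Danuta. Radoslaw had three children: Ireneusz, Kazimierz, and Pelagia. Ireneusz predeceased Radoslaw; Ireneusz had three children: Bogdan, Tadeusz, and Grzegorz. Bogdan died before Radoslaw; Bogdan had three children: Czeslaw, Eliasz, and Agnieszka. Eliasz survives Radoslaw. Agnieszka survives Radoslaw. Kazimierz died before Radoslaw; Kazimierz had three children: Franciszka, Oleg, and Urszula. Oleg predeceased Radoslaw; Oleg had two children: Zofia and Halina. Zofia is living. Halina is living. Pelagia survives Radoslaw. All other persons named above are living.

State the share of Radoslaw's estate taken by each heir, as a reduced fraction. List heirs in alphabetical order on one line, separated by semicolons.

Agnieszka 1/45; Czeslaw 1/45; Danuta 2/5; Eliasz 1/45; Franciszka 1/15; Grzegorz 1/15; Halina 1/30; Pelagia 1/5; Tadeusz 1/15; Urszula 1/15; Zofia 1/30

Danuta, as surviving spouse, takes 2/5.
The remaining 3/5 passes to Radoslaw's descendants per stirpes.
The 3/5 is divided into 3 equal shares of 1/5 among Ireneusz, Kazimierz, Pelagia.
Ireneusz predeceased; the 1/5 allotted to Ireneusz's branch passes to Ireneusz's issue by representation.
The 1/5 is divided into 3 equal shares of 1/15 among Bogdan, Tadeusz, Grzegorz.
Bogdan predeceased; the 1/15 allotted to Bogdan's branch passes to Bogdan's issue by representation.
The 1/15 is divided into 3 equal shares of 1/45 among Czeslaw, Eliasz, Agnieszka.
Czeslaw is living and takes 1/45.
Eliasz is living and takes 1/45.
Agnieszka is living and takes 1/45.
Tadeusz is living and takes 1/15.
Grzegorz is living and takes 1/15.
Kazimierz predeceased; the 1/5 allotted to Kazimierz's branch passes to Kazimierz's issue by representation.
The 1/5 is divided into 3 equal shares of 1/15 among Franciszka, Oleg, Urszula.
Franciszka is living and takes 1/15.
Oleg predeceased; the 1/15 allotted to Oleg's branch passes to Oleg's issue by representation.
The 1/15 is divided into 2 equal shares of 1/30 among Zofia, Halina.
Zofia is living and takes 1/30.
Halina is living and takes 1/30.
Urszula is living and takes 1/15.
Pelagia is living and takes 1/5.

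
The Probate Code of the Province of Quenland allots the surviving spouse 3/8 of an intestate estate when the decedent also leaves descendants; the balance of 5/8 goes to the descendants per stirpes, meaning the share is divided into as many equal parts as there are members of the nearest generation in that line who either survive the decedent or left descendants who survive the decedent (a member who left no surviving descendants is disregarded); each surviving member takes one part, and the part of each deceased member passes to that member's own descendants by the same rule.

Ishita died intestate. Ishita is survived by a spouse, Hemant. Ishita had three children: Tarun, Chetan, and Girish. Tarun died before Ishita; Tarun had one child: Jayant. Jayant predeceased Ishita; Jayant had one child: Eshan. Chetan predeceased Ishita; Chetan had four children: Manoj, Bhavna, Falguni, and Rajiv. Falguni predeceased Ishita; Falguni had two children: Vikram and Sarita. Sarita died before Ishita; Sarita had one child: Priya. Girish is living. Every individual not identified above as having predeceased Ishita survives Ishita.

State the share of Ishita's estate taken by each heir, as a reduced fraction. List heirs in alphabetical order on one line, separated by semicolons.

Hemant, as surviving spouse, takes 3/8.
The remaining 5/8 passes to Ishita's descendants per stirpes.
The 5/8 is divided into 3 equal shares of 5/24 among Tarun, Chetan, Girish.
Tarun predeceased; the 5/24 allotted to Tarun's branch passes to Tarun's issue by representation.
Jayant's line is the sole branch at this level, so the full 5/24 passes to Jayant's issue by representation.
Eshan is the sole taker at this level and receives the full 5/24.
Chetan predeceased; the 5/24 allotted to Chetan's branch passes to Chetan's issue by representation.
The 5/24 is divided into 4 equal shares of 5/96 among Manoj, Bhavna, Falguni, Rajiv.
Manoj is living and takes 5/96.
Bhavna is living and takes 5/96.
Falguni predeceased; the 5/96 allotted to Falguni's branch passes to Falguni's issue by representation.
The 5/96 is divided into 2 equal shares of 5/192 among Vikram, Sarita.
Vikram is living and takes 5/192.
Sarita predeceased; the 5/192 allotted to Sarita's branch passes to Sarita's issue by representation.
Priya is the sole taker at this level and receives the full 5/192.
Rajiv is living and takes 5/96.
Girish is living and takes 5/24.

Bhavna 5/96; Eshan 5/24; Girish 5/24; Hemant 3/8; Manoj 5/96; Priya 5/192; Rajiv 5/96; Vikram 5/192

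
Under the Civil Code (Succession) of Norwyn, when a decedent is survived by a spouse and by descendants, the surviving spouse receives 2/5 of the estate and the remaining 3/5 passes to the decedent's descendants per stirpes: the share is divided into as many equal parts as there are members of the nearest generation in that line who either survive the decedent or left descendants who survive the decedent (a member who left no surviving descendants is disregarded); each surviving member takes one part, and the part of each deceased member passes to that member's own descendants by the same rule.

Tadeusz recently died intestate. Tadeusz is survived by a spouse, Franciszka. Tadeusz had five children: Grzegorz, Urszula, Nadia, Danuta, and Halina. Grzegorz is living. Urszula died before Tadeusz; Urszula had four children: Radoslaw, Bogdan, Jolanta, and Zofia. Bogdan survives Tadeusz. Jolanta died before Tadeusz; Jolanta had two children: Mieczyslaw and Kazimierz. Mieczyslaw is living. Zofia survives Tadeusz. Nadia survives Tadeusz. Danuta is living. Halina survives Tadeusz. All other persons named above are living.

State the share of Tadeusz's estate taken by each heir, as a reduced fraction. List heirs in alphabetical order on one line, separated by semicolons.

Franciszka, as surviving spouse, takes 2/5.
The remaining 3/5 passes to Tadeusz's descendants per stirpes.
The 3/5 is divided into 5 equal shares of 3/25 among Grzegorz, Urszula, Nadia, Danuta, Halina.
Grzegorz is living and takes 3/25.
Urszula predeceased; the 3/25 allotted to Urszula's branch passes to Urszula's issue by representation.
The 3/25 is divided into 4 equal shares of 3/100 among Radoslaw, Bogdan, Jolanta, Zofia.
Radoslaw is living and takes 3/100.
Bogdan is living and takes 3/100.
Jolanta predeceased; the 3/100 allotted to Jolanta's branch passes to Jolanta's issue by representation.
The 3/100 is divided into 2 equal shares of 3/200 among Mieczyslaw, Kazimierz.
Mieczyslaw is living and takes 3/200.
Kazimierz is living and takes 3/200.
Zofia is living and takes 3/100.
Nadia is living and takes 3/25.
Danuta is living and takes 3/25.
Halina is living and takes 3/25.

Bogdan 3/100; Danuta 3/25; Franciszka 2/5; Grzegorz 3/25; Halina 3/25; Kazimierz 3/200; Mieczyslaw 3/200; Nadia 3/25; Radoslaw 3/100; Zofia 3/100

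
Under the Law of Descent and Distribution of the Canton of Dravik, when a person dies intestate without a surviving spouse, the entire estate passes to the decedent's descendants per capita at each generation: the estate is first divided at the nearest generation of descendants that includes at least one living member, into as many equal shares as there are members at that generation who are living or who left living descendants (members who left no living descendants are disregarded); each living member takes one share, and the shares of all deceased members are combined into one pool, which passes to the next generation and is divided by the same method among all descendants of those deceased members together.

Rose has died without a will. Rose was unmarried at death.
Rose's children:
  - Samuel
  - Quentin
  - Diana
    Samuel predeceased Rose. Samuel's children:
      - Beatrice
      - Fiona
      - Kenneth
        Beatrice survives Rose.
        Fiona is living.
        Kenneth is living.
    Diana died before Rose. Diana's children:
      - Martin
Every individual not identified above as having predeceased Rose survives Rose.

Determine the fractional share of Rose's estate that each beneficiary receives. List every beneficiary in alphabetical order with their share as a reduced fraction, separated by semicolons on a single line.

Beatrice 1/6; Fiona 1/6; Kenneth 1/6; Martin 1/6; Quentin 1/3

There is no surviving spouse, so the entire estate passes to Rose's descendants per capita at each generation.
At generation 1 (Samuel, Quentin, Diana) there are 3 shares of (1)/3 = 1/3 each.
Living: Quentin — each takes 1/3.
Deceased: Samuel and Diana. Their combined 2/3 is pooled and carried to generation 2.
At generation 2 (Beatrice, Fiona, Kenneth, Martin) there are 4 shares of (2/3)/4 = 1/6 each.
Living: Beatrice, Fiona, Kenneth, and Martin — each takes 1/6.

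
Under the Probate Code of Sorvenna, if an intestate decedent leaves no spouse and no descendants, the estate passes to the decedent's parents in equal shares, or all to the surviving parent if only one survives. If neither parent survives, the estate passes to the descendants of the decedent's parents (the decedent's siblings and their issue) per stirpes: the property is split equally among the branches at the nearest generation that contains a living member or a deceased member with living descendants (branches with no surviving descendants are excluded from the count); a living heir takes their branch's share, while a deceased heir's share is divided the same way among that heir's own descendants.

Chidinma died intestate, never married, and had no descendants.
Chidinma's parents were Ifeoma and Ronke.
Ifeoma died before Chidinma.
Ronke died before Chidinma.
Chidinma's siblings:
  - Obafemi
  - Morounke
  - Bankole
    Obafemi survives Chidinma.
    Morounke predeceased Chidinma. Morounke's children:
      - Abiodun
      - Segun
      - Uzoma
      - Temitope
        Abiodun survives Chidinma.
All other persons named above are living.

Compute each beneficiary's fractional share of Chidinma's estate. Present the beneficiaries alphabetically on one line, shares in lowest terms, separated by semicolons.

Abiodun 1/12; Bankole 1/3; Obafemi 1/3; Segun 1/12; Temitope 1/12; Uzoma 1/12

Neither parent survives and there are no descendants, so the estate passes to Chidinma's siblings and their issue per stirpes.
The estate is divided into 3 equal shares of 1/3 among Obafemi, Morounke, Bankole.
Obafemi is living and takes 1/3.
Morounke predeceased; the 1/3 allotted to Morounke's branch passes to Morounke's issue by representation.
The 1/3 is divided into 4 equal shares of 1/12 among Abiodun, Segun, Uzoma, Temitope.
Abiodun is living and takes 1/12.
Segun is living and takes 1/12.
Uzoma is living and takes 1/12.
Temitope is living and takes 1/12.
Bankole is living and takes 1/3.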